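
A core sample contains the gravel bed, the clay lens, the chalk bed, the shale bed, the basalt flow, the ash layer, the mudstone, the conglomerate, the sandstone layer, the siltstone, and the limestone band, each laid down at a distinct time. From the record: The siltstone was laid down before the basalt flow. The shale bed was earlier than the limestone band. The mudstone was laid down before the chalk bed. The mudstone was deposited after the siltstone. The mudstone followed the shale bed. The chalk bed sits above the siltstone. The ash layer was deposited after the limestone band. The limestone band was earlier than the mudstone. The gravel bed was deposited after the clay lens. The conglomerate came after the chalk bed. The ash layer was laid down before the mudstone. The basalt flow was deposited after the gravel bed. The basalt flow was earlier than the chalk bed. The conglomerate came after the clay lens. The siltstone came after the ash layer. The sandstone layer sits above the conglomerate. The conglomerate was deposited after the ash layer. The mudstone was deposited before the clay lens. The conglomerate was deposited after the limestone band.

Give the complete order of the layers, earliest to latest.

the shale bed, the limestone band, the ash layer, the siltstone, the mudstone, the clay lens, the gravel bed, the basalt flow, the chalk bed, the conglomerate, the sandstone layer

The constraints fix every adjacent pair, so only one ordering works:
the shale bed → the limestone band → the ash layer → the siltstone → the mudstone → the clay lens → the gravel bed → the basalt flow → the chalk bed → the conglomerate → the sandstone layer.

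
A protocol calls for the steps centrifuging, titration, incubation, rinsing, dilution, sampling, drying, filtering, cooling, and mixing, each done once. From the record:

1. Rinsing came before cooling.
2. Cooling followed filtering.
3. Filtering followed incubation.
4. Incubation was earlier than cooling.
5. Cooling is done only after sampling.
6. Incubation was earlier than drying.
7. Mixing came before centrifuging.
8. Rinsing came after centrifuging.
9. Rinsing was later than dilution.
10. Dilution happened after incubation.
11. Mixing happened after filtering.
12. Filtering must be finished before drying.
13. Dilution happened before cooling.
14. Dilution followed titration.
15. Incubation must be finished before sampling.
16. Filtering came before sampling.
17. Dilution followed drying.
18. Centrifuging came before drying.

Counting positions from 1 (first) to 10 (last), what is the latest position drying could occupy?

Drying must come before cooling, dilution, and rinsing — 3 steps forced after it.
Everything else can be placed before drying in some valid order, so drying can sit as late as position 10 − 3 = 7.

7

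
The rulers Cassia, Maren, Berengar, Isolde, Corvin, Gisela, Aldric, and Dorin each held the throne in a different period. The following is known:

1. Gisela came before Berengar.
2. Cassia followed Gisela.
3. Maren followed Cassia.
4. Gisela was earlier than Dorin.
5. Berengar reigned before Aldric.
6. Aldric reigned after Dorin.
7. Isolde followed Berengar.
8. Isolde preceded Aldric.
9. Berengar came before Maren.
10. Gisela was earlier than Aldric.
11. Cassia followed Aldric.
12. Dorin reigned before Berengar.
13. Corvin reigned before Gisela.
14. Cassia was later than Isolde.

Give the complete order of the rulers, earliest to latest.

The constraints fix every adjacent pair, so only one ordering works:
Corvin → Gisela → Dorin → Berengar → Isolde → Aldric → Cassia → Maren.

Corvin, Gisela, Dorin, Berengar, Isolde, Aldric, Cassia, Maren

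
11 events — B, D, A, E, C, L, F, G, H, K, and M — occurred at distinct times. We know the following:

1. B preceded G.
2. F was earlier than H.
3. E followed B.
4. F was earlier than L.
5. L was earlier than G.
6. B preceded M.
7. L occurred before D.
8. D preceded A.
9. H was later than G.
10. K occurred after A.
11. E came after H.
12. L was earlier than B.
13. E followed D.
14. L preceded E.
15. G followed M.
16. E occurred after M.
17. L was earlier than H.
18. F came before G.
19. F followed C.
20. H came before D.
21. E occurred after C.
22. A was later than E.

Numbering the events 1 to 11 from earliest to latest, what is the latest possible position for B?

B must come before A, D, E, G, H, K, and M — 7 events forced after it.
Everything else can be placed before B in some valid order, so B can sit as late as position 11 − 7 = 4.

4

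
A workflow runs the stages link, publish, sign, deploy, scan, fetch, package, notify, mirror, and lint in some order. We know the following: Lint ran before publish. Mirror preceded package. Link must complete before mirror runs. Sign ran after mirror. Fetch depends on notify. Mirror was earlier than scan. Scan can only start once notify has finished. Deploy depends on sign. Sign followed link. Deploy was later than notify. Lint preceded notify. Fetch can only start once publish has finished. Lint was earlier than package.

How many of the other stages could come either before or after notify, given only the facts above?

Forced before notify: lint; forced after notify: deploy, fetch, and scan.
That leaves link, mirror, package, publish, and sign with no forced order relative to notify — 5.

5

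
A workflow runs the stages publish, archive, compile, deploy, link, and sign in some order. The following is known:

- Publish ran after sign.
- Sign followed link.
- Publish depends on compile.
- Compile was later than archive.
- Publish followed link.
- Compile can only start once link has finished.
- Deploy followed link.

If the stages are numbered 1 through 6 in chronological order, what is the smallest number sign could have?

Link must come before sign — 1 forced predecessor.
Nothing else is forced ahead of sign, so its earliest slot is position 1 + 1 = 2.

2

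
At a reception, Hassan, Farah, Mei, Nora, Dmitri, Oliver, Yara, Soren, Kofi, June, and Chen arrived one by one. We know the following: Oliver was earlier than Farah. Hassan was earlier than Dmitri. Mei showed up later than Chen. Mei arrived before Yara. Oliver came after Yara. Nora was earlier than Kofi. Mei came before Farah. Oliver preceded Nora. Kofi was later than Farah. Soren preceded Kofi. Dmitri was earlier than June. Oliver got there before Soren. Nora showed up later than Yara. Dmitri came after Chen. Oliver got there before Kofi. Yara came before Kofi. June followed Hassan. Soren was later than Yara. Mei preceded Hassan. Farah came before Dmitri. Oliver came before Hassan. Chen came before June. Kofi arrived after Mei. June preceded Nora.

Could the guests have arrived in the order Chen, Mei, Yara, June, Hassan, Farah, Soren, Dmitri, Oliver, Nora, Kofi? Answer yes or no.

no

The constraints require Oliver before Farah, but in the proposed sequence Farah appears ahead of Oliver. That one violation is enough.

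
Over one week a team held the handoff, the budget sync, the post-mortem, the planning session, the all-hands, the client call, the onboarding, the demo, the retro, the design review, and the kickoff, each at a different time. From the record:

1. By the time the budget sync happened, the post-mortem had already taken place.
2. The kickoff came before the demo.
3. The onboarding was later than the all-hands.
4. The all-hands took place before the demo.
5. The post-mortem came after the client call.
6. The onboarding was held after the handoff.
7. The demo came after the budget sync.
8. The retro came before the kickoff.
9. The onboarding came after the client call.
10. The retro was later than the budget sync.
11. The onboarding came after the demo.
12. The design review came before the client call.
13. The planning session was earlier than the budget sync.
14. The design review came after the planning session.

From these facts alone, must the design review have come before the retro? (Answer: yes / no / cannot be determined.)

Chain the constraints: the design review → the client call → the post-mortem → the budget sync → the retro. Each link is directly stated, so the design review comes before the retro.

yes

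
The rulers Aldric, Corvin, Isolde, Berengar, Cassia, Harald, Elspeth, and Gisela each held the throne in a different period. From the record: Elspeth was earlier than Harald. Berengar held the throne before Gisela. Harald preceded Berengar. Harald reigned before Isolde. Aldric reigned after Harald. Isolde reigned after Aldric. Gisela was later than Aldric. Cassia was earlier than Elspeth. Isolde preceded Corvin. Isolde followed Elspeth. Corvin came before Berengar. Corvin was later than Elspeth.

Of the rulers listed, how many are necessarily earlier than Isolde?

Directly stated before Isolde: Aldric, Elspeth, and Harald.
Cassia reaches Isolde via Cassia → Elspeth → Isolde.
No chain forces Berengar (or any of the others) ahead of Isolde.
That's Aldric, Cassia, Elspeth, and Harald — 4 in all.

4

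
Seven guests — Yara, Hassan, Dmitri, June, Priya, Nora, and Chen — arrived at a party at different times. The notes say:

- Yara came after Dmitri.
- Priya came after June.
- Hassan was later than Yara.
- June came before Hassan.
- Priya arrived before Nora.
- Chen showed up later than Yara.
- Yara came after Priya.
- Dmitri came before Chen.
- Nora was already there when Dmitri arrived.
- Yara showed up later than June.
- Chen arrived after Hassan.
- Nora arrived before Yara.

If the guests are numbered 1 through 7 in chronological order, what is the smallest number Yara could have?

5

Dmitri, June, Nora, and Priya must all come before Yara — 4 forced predecessors.
Nothing else is forced ahead of Yara, so their earliest slot is position 4 + 1 = 5.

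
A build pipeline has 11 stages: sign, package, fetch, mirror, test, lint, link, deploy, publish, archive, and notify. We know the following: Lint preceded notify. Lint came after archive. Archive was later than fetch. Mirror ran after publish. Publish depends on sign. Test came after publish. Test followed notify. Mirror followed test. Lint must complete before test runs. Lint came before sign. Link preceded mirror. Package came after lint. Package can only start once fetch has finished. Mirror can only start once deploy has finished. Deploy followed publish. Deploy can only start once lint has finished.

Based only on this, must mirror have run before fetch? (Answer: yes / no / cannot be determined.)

no

Tracing the constraints gives fetch → archive → lint → test → mirror, so fetch must come before mirror.
That means mirror cannot be before fetch.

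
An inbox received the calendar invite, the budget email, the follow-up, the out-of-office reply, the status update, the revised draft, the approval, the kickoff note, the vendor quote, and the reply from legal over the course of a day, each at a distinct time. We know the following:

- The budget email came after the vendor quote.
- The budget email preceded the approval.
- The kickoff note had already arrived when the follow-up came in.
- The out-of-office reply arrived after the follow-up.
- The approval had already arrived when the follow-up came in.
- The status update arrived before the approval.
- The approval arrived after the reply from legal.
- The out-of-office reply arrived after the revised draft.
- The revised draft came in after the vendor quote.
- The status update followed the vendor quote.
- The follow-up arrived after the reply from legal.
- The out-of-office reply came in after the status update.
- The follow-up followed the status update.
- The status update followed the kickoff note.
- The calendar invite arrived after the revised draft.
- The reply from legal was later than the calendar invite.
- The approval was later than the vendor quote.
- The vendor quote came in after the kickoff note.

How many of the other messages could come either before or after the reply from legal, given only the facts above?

Forced before the reply from legal: the calendar invite, the kickoff note, the revised draft, and the vendor quote; forced after the reply from legal: the approval, the follow-up, and the out-of-office reply.
That leaves the budget email and the status update with no forced order relative to the reply from legal — 2.

2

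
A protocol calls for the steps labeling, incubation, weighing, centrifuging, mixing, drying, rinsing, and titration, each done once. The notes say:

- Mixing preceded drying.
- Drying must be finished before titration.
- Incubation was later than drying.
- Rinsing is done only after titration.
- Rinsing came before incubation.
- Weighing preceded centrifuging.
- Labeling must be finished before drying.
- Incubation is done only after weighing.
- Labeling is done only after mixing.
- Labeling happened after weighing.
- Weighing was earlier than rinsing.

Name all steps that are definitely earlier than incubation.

Directly stated before incubation: drying, rinsing, and weighing.
Labeling reaches incubation via labeling → drying → incubation.
Mixing reaches incubation via mixing → drying → incubation.
Titration reaches incubation via titration → rinsing → incubation.
No chain forces centrifuging ahead of incubation.

drying, labeling, mixing, rinsing, titration, weighing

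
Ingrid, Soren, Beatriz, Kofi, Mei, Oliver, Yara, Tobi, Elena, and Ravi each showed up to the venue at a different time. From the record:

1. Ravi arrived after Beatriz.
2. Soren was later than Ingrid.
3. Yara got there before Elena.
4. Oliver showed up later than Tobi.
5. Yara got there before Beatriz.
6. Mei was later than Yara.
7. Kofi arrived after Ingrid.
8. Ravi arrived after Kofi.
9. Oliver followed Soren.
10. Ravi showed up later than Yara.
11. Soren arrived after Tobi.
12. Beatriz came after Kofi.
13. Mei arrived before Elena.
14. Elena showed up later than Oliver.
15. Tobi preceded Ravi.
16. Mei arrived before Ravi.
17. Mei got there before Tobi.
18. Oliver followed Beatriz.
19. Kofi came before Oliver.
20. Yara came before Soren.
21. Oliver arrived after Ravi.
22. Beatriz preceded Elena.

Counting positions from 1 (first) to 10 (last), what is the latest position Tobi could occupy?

6

Tobi must come before Elena, Oliver, Ravi, and Soren — 4 guests forced after them.
Everything else can be placed before Tobi in some valid order, so Tobi can sit as late as position 10 − 4 = 6.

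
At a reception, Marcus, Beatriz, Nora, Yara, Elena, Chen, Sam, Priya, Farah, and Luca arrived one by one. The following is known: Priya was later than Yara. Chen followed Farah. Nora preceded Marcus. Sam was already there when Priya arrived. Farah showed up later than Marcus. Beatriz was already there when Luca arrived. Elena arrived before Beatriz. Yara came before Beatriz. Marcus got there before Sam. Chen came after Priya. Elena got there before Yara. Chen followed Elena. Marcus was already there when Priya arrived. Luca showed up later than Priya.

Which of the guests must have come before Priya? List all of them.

Directly stated before Priya: Marcus, Sam, and Yara.
Elena reaches Priya via Elena → Yara → Priya.
Nora reaches Priya via Nora → Marcus → Priya.
No chain forces Chen (or any of the others) ahead of Priya.

Elena, Marcus, Nora, Sam, Yara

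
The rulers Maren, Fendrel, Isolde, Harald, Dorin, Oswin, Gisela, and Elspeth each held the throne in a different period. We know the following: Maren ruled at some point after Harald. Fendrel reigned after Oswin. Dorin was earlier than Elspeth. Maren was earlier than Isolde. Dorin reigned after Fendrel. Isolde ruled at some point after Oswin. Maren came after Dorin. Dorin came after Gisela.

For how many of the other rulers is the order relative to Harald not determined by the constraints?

5

Forced after Harald: Isolde and Maren.
That leaves Dorin, Elspeth, Fendrel, Gisela, and Oswin with no forced order relative to Harald — 5.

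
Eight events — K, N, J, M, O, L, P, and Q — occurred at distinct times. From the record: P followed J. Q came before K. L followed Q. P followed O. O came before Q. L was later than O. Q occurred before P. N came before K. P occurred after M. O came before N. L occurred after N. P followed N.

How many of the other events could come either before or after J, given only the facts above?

Forced after J: P.
That leaves K, L, M, N, O, and Q with no forced order relative to J — 6.

6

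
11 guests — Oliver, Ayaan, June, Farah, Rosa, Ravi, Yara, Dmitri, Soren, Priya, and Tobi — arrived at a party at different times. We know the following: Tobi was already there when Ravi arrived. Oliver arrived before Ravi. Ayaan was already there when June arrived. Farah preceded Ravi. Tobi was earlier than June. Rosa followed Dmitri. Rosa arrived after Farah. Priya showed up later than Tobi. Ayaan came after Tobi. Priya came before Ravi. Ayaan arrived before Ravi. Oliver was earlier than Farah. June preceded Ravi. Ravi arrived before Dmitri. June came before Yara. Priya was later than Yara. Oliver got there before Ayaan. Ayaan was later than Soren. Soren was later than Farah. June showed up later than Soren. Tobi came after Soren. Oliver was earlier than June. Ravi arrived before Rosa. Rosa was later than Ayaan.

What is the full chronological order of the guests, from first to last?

Oliver, Farah, Soren, Tobi, Ayaan, June, Yara, Priya, Ravi, Dmitri, Rosa

The constraints fix every adjacent pair, so only one ordering works:
Oliver → Farah → Soren → Tobi → Ayaan → June → Yara → Priya → Ravi → Dmitri → Rosa.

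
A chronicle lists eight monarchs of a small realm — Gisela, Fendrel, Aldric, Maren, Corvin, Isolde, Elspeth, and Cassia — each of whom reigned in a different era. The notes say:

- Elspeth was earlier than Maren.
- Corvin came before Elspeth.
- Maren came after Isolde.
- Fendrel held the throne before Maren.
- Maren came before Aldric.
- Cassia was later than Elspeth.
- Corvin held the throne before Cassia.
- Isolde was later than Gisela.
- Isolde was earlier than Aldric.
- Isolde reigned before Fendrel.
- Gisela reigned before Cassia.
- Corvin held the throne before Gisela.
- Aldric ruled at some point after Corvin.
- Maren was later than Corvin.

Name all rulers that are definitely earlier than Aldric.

Directly stated before Aldric: Corvin, Isolde, and Maren.
Elspeth reaches Aldric via Elspeth → Maren → Aldric.
Fendrel reaches Aldric via Fendrel → Maren → Aldric.
Gisela reaches Aldric via Gisela → Isolde → Aldric.
No chain forces Cassia ahead of Aldric.

Corvin, Elspeth, Fendrel, Gisela, Isolde, Maren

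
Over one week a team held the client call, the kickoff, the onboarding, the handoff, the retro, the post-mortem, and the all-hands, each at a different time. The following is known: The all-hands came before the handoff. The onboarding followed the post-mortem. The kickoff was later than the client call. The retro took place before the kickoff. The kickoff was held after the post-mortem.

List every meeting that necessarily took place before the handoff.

the all-hands

Directly stated before the handoff: the all-hands.
No chain forces the post-mortem (or any of the others) ahead of the handoff.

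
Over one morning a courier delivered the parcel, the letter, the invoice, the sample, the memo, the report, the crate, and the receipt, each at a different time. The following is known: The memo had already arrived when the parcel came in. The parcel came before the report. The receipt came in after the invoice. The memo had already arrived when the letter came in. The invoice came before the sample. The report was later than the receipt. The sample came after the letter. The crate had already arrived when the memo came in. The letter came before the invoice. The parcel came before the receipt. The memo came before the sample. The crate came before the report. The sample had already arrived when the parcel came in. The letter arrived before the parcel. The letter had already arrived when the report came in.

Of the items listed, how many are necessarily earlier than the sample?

Directly stated before the sample: the invoice, the letter, and the memo.
The crate reaches the sample via the crate → the memo → the sample.
That's the crate, the invoice, the letter, and the memo — 4 in all.

4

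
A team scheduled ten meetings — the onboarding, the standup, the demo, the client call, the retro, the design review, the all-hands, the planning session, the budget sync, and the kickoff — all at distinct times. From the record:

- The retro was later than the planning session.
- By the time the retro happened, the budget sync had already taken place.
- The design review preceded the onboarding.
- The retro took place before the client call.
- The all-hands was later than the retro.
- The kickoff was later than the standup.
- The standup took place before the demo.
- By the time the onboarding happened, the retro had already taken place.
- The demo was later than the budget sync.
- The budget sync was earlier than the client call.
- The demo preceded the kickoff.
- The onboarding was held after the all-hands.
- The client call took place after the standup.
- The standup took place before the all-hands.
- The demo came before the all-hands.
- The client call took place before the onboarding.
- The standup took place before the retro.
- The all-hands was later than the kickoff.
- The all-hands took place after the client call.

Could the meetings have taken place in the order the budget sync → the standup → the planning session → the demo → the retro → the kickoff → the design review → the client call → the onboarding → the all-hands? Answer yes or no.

The constraints require the all-hands before the onboarding, but in the proposed sequence the onboarding appears ahead of the all-hands. That one violation is enough.

no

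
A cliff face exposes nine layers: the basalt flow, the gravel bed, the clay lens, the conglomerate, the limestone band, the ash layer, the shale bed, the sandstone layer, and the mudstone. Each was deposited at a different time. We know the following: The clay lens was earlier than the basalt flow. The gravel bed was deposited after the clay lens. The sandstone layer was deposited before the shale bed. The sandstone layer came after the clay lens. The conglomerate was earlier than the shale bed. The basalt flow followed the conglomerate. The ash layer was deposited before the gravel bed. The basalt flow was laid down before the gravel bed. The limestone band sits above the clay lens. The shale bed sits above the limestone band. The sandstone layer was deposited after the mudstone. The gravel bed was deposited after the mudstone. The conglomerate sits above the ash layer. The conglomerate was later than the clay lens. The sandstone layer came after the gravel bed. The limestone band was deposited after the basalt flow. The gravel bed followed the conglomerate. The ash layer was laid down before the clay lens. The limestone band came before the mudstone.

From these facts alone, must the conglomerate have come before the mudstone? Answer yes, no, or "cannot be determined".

yes

Chain the constraints: the conglomerate → the basalt flow → the limestone band → the mudstone. Each link is directly stated, so the conglomerate comes before the mudstone.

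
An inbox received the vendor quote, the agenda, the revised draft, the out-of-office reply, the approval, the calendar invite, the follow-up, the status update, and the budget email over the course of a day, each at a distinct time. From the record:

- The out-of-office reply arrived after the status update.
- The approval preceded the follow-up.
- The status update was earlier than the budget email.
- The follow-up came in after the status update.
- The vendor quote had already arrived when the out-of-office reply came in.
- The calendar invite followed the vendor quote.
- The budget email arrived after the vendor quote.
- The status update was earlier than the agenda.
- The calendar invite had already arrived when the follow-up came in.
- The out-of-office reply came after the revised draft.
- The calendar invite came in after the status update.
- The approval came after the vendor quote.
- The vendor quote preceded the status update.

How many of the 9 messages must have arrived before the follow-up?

4

Directly stated before the follow-up: the approval, the calendar invite, and the status update.
The vendor quote reaches the follow-up via the vendor quote → the calendar invite → the follow-up.
That's the approval, the calendar invite, the status update, and the vendor quote — 4 in all.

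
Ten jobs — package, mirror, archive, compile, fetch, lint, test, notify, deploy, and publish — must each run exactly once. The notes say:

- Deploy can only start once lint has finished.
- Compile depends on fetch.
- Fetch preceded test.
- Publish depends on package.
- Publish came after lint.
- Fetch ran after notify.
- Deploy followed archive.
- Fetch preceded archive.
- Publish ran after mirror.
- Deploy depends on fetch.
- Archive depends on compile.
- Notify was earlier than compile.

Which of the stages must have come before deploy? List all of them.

archive, compile, fetch, lint, notify

Directly stated before deploy: archive, fetch, and lint.
Compile reaches deploy via compile → archive → deploy.
Notify reaches deploy via notify → fetch → deploy.
No chain forces test (or any of the others) ahead of deploy.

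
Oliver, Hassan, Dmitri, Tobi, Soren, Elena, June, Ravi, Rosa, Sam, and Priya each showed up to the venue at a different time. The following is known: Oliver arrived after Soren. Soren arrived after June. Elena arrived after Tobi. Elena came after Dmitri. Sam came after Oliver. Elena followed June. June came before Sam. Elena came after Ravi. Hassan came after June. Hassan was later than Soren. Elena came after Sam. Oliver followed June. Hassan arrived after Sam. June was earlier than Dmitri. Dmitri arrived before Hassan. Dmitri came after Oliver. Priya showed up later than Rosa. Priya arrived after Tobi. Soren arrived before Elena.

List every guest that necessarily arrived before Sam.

June, Oliver, Soren

Directly stated before Sam: June and Oliver.
Soren reaches Sam via Soren → Oliver → Sam.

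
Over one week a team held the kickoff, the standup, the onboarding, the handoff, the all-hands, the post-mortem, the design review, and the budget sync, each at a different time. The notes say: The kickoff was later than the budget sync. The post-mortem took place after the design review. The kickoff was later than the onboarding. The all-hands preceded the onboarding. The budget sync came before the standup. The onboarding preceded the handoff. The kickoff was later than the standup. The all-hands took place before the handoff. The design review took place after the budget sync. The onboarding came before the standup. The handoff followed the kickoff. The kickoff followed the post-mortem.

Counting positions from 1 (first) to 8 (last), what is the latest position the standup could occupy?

The standup must come before the handoff and the kickoff — 2 meetings forced after it.
Everything else can be placed before the standup in some valid order, so the standup can sit as late as position 8 − 2 = 6.

6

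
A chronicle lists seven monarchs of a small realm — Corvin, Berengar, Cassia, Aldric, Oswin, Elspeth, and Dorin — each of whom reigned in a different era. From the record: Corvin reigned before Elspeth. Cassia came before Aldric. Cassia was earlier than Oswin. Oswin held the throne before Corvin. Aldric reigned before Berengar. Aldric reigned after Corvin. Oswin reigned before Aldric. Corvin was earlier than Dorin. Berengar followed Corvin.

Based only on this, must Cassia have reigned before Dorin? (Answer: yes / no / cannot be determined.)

yes

Chain the constraints: Cassia → Oswin → Corvin → Dorin. Each link is directly stated, so Cassia comes before Dorin.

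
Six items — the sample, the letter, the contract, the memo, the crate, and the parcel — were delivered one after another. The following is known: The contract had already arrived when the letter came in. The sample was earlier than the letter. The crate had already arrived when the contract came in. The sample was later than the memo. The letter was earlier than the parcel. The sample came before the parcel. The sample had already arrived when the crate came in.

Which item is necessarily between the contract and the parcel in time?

the letter

Tracing the constraints gives the contract → the letter → the parcel, so the letter sits after the contract and before the parcel.
No other item is forced both after the contract and before the parcel.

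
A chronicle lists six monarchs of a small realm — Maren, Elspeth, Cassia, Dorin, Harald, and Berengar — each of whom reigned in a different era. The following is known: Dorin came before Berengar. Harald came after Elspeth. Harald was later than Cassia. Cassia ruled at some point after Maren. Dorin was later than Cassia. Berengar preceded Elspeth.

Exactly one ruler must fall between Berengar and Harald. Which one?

Elspeth

Tracing the constraints gives Berengar → Elspeth → Harald, so Elspeth sits after Berengar and before Harald.
No other ruler is forced both after Berengar and before Harald.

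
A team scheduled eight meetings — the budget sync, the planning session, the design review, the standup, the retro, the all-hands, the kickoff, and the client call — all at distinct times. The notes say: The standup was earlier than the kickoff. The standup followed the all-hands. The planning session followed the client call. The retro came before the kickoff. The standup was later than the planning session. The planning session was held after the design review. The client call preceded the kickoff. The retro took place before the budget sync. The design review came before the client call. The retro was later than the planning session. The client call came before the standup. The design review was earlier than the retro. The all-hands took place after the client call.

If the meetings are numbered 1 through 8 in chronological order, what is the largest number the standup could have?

7

The standup must come before the kickoff — 1 meeting forced after it.
Everything else can be placed before the standup in some valid order, so the standup can sit as late as position 8 − 1 = 7.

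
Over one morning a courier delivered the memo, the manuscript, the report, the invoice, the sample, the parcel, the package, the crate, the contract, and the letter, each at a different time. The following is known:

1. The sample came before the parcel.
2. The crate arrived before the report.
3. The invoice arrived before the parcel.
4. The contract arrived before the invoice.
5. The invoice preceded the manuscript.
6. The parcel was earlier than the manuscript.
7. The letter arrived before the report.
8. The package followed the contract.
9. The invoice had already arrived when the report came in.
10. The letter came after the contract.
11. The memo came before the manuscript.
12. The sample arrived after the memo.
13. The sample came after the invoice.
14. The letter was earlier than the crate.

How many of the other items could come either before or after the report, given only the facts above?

5

Forced before the report: the contract, the crate, the invoice, and the letter.
That leaves the manuscript, the memo, the package, the parcel, and the sample with no forced order relative to the report — 5.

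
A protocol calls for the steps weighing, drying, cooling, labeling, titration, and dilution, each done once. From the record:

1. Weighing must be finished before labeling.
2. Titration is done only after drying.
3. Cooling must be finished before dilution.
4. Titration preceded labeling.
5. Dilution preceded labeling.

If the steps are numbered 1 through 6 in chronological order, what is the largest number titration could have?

Titration must come before labeling — 1 step forced after it.
Everything else can be placed before titration in some valid order, so titration can sit as late as position 6 − 1 = 5.

5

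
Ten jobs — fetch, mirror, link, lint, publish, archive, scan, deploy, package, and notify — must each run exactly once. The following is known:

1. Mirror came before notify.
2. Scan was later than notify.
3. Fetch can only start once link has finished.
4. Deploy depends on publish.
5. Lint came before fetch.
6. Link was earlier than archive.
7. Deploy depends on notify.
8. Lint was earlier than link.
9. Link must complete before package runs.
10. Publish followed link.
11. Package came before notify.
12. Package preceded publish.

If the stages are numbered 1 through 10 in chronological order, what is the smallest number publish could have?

4

Link, lint, and package must all come before publish — 3 forced predecessors.
Nothing else is forced ahead of publish, so its earliest slot is position 3 + 1 = 4.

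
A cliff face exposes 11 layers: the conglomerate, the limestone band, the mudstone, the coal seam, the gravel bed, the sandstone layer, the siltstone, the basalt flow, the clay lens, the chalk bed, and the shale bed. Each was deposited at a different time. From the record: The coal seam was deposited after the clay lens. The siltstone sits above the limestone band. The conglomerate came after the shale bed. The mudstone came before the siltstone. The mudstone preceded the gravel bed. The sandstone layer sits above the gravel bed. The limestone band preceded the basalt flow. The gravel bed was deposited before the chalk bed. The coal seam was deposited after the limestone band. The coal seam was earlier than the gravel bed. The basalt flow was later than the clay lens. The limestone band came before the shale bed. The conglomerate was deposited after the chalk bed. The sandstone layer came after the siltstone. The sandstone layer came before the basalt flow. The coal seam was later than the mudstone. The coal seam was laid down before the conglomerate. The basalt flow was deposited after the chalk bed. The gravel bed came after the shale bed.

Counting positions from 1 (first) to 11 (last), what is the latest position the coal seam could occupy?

6

The coal seam must come before the basalt flow, the chalk bed, the conglomerate, the gravel bed, and the sandstone layer — 5 layers forced after it.
Everything else can be placed before the coal seam in some valid order, so the coal seam can sit as late as position 11 − 5 = 6.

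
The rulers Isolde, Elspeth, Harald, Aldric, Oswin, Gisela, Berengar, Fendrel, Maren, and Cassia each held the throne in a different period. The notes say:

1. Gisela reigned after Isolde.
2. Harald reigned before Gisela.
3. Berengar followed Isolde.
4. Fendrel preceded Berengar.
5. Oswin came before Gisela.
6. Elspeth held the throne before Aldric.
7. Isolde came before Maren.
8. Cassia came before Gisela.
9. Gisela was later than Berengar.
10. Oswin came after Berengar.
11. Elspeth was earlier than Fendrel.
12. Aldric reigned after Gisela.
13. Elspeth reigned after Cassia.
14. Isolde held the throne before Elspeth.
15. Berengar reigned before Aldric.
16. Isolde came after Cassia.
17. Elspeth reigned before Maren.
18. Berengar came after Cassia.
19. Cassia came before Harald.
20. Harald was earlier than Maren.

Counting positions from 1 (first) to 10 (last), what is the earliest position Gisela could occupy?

8

Berengar, Cassia, Elspeth, Fendrel, Harald, Isolde, and Oswin must all come before Gisela — 7 forced predecessors.
Nothing else is forced ahead of Gisela, so their earliest slot is position 7 + 1 = 8.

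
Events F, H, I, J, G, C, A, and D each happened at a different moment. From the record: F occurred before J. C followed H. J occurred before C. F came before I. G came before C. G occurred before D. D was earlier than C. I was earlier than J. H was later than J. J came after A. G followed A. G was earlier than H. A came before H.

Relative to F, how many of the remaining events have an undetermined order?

3

Forced after F: C, H, I, and J.
That leaves A, D, and G with no forced order relative to F — 3.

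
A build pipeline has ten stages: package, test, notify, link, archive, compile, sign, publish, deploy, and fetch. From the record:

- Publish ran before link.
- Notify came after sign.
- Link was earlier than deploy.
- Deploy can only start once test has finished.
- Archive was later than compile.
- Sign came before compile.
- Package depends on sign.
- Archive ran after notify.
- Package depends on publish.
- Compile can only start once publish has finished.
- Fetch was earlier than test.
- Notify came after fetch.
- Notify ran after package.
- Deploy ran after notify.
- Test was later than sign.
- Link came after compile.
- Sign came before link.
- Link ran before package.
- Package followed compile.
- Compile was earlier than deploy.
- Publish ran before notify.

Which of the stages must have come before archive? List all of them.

Directly stated before archive: compile and notify.
Fetch reaches archive via fetch → notify → archive.
Link reaches archive via link → package → notify → archive.
Package reaches archive via package → notify → archive.
Likewise publish and sign each reach archive by chaining the stated constraints.

compile, fetch, link, notify, package, publish, sign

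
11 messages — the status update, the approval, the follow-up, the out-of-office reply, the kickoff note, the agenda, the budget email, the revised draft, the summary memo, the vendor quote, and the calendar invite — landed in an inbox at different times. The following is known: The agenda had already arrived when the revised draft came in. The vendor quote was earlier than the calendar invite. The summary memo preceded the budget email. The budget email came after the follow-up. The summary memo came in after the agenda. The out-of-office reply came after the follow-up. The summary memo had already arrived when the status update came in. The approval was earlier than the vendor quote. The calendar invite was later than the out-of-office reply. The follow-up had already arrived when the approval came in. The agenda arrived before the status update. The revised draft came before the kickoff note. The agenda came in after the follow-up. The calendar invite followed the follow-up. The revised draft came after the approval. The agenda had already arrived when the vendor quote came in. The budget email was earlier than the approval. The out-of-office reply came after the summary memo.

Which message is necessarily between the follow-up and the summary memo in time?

the agenda

Tracing the constraints gives the follow-up → the agenda → the summary memo, so the agenda sits after the follow-up and before the summary memo.
No other message is forced both after the follow-up and before the summary memo.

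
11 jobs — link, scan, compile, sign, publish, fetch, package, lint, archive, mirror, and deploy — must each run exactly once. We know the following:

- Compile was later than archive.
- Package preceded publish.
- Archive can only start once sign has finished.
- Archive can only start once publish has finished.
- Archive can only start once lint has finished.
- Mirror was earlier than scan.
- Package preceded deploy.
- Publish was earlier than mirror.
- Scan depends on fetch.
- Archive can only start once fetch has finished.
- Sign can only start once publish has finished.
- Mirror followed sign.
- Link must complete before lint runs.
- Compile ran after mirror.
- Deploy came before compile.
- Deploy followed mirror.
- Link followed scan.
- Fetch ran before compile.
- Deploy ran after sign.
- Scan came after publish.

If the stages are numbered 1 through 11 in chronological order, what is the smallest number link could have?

Fetch, mirror, package, publish, scan, and sign must all come before link — 6 forced predecessors.
Nothing else is forced ahead of link, so its earliest slot is position 6 + 1 = 7.

7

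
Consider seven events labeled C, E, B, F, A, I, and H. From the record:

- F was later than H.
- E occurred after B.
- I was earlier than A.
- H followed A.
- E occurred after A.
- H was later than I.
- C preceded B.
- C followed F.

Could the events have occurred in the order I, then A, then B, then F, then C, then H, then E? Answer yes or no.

The constraints require H before F, but in the proposed sequence F appears ahead of H. That one violation is enough.

no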